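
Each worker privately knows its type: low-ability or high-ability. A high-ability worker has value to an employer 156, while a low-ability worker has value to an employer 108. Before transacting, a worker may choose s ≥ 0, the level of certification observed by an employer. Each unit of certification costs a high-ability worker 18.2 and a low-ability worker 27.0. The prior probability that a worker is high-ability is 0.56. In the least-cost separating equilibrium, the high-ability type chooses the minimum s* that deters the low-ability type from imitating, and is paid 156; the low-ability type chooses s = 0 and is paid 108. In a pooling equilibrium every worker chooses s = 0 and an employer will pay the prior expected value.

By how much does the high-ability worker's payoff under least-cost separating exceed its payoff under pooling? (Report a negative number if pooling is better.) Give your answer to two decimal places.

Least-cost separating signal: s* solves 108 = 156 − 27.0·s*, so s* = (156 − 108)/27.0 ≈ 1.7778.
High-ability type's separating payoff: 156 − 18.2 × s* = 156 − 18.2 × (156 − 108)/27.0 = 156 − 873.6/27.0 ≈ 123.6444.
Pooling payoff: 0.56 × 156 + 0.44 × 108 = 134.88.
Difference: 123.6444 − 134.88 = -11.2356, i.e. -11.24 to two decimal places.
The high-ability type would prefer the pooling outcome.

-11.24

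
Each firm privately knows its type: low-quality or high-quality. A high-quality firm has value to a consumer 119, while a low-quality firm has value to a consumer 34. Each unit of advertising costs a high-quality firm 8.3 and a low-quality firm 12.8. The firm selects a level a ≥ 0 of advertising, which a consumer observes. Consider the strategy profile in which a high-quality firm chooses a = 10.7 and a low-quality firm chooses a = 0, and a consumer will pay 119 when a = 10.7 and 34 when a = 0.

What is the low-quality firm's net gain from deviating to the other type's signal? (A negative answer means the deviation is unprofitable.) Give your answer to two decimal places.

Playing a = 0 the low-quality firm receives 34.
Deviating to a = 10.7 brings payment 119 at cost 12.8 × 10.7 = 136.96, netting -17.96.
Gain from deviating: -17.96 − 34 = -51.96.
The gain is negative, so the low-quality type's incentive-compatibility constraint is satisfied.

-51.96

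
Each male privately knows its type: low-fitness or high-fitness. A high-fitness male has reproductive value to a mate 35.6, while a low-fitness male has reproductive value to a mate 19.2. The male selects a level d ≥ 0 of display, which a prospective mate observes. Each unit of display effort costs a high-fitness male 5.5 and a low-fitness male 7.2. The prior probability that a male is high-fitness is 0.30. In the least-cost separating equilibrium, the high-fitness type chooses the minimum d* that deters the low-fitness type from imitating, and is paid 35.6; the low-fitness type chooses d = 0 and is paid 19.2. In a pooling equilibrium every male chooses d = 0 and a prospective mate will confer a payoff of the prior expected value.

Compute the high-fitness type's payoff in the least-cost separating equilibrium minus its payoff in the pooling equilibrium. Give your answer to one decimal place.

-1.0

Least-cost separating signal: d* solves 19.2 = 35.6 − 7.2·d*, so d* = (35.6 − 19.2)/7.2 ≈ 2.2778.
High-fitness type's separating payoff: 35.6 − 5.5 × d* = 35.6 − 5.5 × (35.6 − 19.2)/7.2 = 35.6 − 90.2/7.2 ≈ 23.072.
Pooling payoff: 0.30 × 35.6 + 0.70 × 19.2 = 24.12.
Difference: 23.072 − 24.12 = -1.048, i.e. -1.0 to one decimal place.
The high-fitness type would prefer the pooling outcome.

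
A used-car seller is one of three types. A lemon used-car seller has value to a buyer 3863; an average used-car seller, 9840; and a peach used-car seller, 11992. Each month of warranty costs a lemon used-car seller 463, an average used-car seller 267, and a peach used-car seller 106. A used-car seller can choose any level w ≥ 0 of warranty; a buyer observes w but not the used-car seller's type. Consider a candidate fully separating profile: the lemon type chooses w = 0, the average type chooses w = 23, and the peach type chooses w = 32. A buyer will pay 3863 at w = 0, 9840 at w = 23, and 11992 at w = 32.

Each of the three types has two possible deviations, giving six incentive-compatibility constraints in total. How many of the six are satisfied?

5

Peach (own payoff 11992 − 106×32 = 8600): to w=0 gives 3863 → no gain ✓; to w=23 gives 9840 − 106×23 = 7402 → no gain ✓.
Average (own payoff 9840 − 267×23 = 3699): to w=0 gives 3863 → profitable ✗; to w=32 gives 11992 − 267×32 = 3448 → no gain ✓.
Lemon (own payoff 3863): to w=23 gives 9840 − 463×23 = -809 → no gain ✓; to w=32 gives 11992 − 463×32 = -2824 → no gain ✓.
5 of the 6 constraints hold; not an equilibrium.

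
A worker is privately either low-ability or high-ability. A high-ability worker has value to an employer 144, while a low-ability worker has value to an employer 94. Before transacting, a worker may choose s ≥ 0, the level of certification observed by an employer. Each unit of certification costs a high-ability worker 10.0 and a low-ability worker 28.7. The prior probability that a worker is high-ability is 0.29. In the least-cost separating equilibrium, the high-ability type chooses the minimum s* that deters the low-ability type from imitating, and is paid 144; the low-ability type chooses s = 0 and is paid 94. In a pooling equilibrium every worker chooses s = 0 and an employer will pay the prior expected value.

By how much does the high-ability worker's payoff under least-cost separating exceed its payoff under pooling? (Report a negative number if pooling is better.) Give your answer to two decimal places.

18.08

Least-cost separating signal: s* solves 94 = 144 − 28.7·s*, so s* = (144 − 94)/28.7 ≈ 1.7422.
High-ability type's separating payoff: 144 − 10.0 × s* = 144 − 10.0 × (144 − 94)/28.7 = 144 − 500/28.7 ≈ 126.5784.
Pooling payoff: 0.29 × 144 + 0.71 × 94 = 108.5.
Difference: 126.5784 − 108.5 = 18.0784, i.e. 18.08 to two decimal places.
The high-ability type prefers to separate.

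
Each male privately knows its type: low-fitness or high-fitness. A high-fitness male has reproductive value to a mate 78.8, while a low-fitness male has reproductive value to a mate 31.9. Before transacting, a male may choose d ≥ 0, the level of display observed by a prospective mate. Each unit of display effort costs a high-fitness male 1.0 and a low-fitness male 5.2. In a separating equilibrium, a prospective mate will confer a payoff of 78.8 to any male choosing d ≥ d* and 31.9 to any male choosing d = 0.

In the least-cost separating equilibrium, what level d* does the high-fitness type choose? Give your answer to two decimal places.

9.02

A low-fitness male choosing d = 0 receives 31.9.
Imitating at d* instead would pay 78.8 at cost 5.2·d*, netting 78.8 − 5.2·d*.
Indifference: 31.9 = 78.8 − 5.2·d*, so d* = (78.8 − 31.9) / 5.2 ≈ 9.02.
At d* the low-fitness type's incentive constraint just binds; the high-fitness type strictly prefers d* since its per-unit cost is lower.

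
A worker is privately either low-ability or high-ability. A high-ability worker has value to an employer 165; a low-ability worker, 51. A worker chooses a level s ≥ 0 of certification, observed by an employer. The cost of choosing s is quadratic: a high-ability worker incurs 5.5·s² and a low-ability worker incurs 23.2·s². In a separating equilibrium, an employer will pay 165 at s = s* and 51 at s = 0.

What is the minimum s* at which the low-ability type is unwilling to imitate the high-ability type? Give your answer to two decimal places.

The low-ability type at s = 0 receives 51; imitating at s* yields 165 − 23.2·s*².
Indifference: 51 = 165 − 23.2·s*², so s*² = (165 − 51) / 23.2 ≈ 4.9138.
s* = √4.9138 ≈ 2.22.

2.22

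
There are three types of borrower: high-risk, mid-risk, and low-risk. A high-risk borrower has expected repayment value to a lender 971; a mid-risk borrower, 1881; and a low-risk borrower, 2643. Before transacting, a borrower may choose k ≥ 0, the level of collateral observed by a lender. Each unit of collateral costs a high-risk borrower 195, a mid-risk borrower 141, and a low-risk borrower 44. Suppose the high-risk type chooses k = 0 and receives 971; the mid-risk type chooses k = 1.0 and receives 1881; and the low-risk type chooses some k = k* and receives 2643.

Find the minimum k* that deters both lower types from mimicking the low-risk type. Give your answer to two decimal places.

High-risk type (on-path payoff 971) won't mimic when 971 ≥ 2643 − 195·k*, i.e. k* ≥ 8.57.
Mid-risk type (on-path payoff 1881 − 141×1.0 = 1740) won't mimic when 1740 ≥ 2643 − 141·k*, i.e. k* ≥ 6.40.
Both must hold, so k* = max(8.57, 6.40) = 8.57. The high-risk type's constraint binds.

8.57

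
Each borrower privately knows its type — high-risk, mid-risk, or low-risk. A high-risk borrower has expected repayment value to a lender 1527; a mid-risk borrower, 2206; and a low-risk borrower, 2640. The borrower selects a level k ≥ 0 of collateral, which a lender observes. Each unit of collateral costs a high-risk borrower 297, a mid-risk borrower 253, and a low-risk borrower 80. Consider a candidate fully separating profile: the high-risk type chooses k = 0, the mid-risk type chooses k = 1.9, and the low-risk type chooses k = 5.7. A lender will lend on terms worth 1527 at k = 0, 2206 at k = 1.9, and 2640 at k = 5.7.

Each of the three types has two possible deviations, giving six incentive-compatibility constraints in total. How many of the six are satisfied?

5

Low-risk (own payoff 2640 − 80×5.7 = 2184): to k=0 gives 1527 → no gain ✓; to k=1.9 gives 2206 − 80×1.9 = 2054 → no gain ✓.
High-risk (own payoff 1527): to k=1.9 gives 2206 − 297×1.9 = 1641.7 → profitable ✗; to k=5.7 gives 2640 − 297×5.7 = 947.1 → no gain ✓.
Mid-risk (own payoff 2206 − 253×1.9 = 1725.3): to k=0 gives 1527 → no gain ✓; to k=5.7 gives 2640 − 253×5.7 = 1197.9 → no gain ✓.
5 of the 6 constraints hold; not an equilibrium.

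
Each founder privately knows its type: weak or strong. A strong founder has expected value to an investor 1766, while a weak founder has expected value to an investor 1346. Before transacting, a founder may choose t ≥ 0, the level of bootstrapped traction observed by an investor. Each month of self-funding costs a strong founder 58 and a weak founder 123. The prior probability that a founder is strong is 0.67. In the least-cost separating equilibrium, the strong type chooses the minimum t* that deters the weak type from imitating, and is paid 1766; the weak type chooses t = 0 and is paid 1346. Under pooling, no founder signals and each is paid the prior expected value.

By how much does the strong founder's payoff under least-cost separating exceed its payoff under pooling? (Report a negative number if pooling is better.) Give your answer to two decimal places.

-59.45

Least-cost separating signal: t* solves 1346 = 1766 − 123·t*, so t* = (1766 − 1346)/123 ≈ 3.4146.
Strong type's separating payoff: 1766 − 58 × t* = 1766 − 58 × (1766 − 1346)/123 = 1766 − 24360/123 ≈ 1567.9512.
Pooling payoff: 0.67 × 1766 + 0.33 × 1346 = 1627.4.
Difference: 1567.9512 − 1627.4 = -59.4488, i.e. -59.45 to two decimal places.
The strong type would prefer the pooling outcome.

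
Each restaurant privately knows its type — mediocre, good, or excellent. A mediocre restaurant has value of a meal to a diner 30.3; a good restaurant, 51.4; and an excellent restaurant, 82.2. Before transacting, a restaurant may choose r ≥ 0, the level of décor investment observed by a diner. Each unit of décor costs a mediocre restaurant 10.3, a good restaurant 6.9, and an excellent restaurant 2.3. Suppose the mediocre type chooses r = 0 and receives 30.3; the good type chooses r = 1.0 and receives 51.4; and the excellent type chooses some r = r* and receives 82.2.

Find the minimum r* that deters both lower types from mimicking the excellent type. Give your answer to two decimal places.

Good type (on-path payoff 51.4 − 6.9×1.0 = 44.5) won't mimic when 44.5 ≥ 82.2 − 6.9·r*, i.e. r* ≥ 5.46.
Mediocre type (on-path payoff 30.3) won't mimic when 30.3 ≥ 82.2 − 10.3·r*, i.e. r* ≥ 5.04.
Both must hold, so r* = max(5.04, 5.46) = 5.46. The good type's constraint binds.

5.46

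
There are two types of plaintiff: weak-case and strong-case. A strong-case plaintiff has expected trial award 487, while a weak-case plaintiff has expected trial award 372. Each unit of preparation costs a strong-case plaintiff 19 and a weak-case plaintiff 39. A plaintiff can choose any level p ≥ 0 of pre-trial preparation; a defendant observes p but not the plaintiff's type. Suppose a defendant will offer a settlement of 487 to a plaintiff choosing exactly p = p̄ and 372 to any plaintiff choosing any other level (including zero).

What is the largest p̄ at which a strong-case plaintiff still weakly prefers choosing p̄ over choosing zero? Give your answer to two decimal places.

Choosing p̄ yields the strong-case type 487 − 19·p̄; choosing zero yields 372.
The strong-case type is indifferent at 487 − 19·p̄ = 372, i.e. p̄ = (487 − 372) / 19 ≈ 6.05.
For any p̄ above 6.05 the strong-case type would rather pool at zero, so separation collapses.

6.05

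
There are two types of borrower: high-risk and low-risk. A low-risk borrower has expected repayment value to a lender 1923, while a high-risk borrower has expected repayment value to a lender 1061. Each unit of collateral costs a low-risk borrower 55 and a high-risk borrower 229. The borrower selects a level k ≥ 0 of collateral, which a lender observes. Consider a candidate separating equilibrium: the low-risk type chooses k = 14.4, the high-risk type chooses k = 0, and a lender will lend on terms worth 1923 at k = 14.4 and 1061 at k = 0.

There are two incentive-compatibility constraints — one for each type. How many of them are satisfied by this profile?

High-risk type: stay at 0 → 1061; mimic → 1923 − 229 × 14.4 = -1374.6. IC holds (1061 ≥ -1374.6).
Low-risk type: signal → 1923 − 55 × 14.4 = 1131; deviate to 0 → 1061. IC holds (1131 ≥ 1061).
2 of 2 constraints hold, so this is a separating equilibrium.

2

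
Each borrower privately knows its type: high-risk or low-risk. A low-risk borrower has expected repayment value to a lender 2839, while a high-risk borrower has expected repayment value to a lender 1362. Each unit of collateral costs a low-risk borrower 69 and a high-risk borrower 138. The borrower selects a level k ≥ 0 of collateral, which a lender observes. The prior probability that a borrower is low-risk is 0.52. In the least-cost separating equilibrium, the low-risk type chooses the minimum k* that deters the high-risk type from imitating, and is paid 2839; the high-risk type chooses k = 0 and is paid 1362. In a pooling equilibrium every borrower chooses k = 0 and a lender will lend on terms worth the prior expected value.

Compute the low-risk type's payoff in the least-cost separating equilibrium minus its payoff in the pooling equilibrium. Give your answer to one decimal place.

Least-cost separating signal: k* solves 1362 = 2839 − 138·k*, so k* = (2839 − 1362)/138 ≈ 10.7029.
Low-risk type's separating payoff: 2839 − 69 × k* = 2839 − 69 × (2839 − 1362)/138 = 2839 − 101913/138 = 2100.5.
Pooling payoff: 0.52 × 2839 + 0.48 × 1362 = 2130.04.
Difference: 2100.5 − 2130.04 = -29.54, i.e. -29.5 to one decimal place.
The low-risk type would prefer the pooling outcome.

-29.5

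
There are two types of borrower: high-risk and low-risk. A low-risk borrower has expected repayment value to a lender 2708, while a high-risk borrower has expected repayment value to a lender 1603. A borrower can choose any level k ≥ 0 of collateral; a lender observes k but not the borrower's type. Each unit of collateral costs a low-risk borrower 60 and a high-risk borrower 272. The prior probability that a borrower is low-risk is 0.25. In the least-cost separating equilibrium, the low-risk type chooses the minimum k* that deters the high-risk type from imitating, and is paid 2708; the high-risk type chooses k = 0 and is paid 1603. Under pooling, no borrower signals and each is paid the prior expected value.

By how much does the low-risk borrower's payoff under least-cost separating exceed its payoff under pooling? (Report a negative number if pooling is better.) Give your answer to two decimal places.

585.00

Least-cost separating signal: k* solves 1603 = 2708 − 272·k*, so k* = (2708 − 1603)/272 = 4.0625.
Low-risk type's separating payoff: 2708 − 60 × k* = 2708 − 60 × (2708 − 1603)/272 = 2708 − 66300/272 = 2464.25.
Pooling payoff: 0.25 × 2708 + 0.75 × 1603 = 1879.25.
Difference: 2464.25 − 1879.25 = 585.00.
The low-risk type prefers to separate.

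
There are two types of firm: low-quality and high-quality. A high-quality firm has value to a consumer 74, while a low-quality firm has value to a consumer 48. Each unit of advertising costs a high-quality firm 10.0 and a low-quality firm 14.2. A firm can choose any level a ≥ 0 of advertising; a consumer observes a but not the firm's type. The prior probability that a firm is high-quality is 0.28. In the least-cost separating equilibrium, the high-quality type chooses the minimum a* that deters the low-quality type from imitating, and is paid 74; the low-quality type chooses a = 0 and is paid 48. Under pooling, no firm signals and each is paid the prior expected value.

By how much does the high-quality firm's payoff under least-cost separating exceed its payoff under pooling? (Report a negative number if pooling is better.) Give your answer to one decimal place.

Least-cost separating signal: a* solves 48 = 74 − 14.2·a*, so a* = (74 − 48)/14.2 ≈ 1.8310.
High-quality type's separating payoff: 74 − 10.0 × a* = 74 − 10.0 × (74 − 48)/14.2 = 74 − 260/14.2 ≈ 55.690.
Pooling payoff: 0.28 × 74 + 0.72 × 48 = 55.28.
Difference: 55.690 − 55.28 = 0.41, i.e. 0.4 to one decimal place.
The high-quality type prefers to separate.

0.4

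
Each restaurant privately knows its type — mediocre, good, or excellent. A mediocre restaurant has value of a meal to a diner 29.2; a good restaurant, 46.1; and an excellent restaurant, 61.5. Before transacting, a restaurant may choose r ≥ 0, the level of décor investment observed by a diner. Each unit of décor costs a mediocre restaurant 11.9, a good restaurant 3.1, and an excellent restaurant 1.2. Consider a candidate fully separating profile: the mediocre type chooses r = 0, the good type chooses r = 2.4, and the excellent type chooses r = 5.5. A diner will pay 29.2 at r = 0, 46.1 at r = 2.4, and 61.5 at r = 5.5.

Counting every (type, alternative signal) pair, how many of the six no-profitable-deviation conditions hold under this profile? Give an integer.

5

Good (own payoff 46.1 − 3.1×2.4 = 38.66): to r=0 gives 29.2 → no gain ✓; to r=5.5 gives 61.5 − 3.1×5.5 = 44.45 → profitable ✗.
Excellent (own payoff 61.5 − 1.2×5.5 = 54.9): to r=0 gives 29.2 → no gain ✓; to r=2.4 gives 46.1 − 1.2×2.4 = 43.22 → no gain ✓.
Mediocre (own payoff 29.2): to r=2.4 gives 46.1 − 11.9×2.4 = 17.54 → no gain ✓; to r=5.5 gives 61.5 − 11.9×5.5 = -3.95 → no gain ✓.
5 of the 6 constraints hold; not an equilibrium.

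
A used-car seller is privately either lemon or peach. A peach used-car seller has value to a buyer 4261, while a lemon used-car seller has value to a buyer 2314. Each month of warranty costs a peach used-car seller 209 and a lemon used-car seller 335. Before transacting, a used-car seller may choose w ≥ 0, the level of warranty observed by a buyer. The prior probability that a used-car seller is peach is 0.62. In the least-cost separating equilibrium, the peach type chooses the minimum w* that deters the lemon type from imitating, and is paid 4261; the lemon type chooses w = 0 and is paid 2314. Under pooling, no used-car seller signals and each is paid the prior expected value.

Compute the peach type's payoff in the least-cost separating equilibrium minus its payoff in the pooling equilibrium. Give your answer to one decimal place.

Least-cost separating signal: w* solves 2314 = 4261 − 335·w*, so w* = (4261 − 2314)/335 ≈ 5.8119.
Peach type's separating payoff: 4261 − 209 × w* = 4261 − 209 × (4261 − 2314)/335 = 4261 − 406923/335 ≈ 3046.304.
Pooling payoff: 0.62 × 4261 + 0.38 × 2314 = 3521.14.
Difference: 3046.304 − 3521.14 = -474.836, i.e. -474.8 to one decimal place.
The peach type would prefer the pooling outcome.

-474.8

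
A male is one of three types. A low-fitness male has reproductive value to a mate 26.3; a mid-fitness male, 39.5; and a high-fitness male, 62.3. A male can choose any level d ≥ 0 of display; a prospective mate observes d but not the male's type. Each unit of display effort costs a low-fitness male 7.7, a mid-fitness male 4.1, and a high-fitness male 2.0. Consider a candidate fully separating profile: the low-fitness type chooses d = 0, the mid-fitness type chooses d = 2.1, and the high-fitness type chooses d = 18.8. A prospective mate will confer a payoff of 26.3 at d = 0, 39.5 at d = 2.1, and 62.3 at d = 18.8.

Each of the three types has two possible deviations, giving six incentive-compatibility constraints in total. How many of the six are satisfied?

4

Low-fitness (own payoff 26.3): to d=2.1 gives 39.5 − 7.7×2.1 = 23.33 → no gain ✓; to d=18.8 gives 62.3 − 7.7×18.8 = -82.46 → no gain ✓.
High-fitness (own payoff 62.3 − 2.0×18.8 = 24.7): to d=0 gives 26.3 → profitable ✗; to d=2.1 gives 39.5 − 2.0×2.1 = 35.3 → profitable ✗.
Mid-fitness (own payoff 39.5 − 4.1×2.1 = 30.89): to d=0 gives 26.3 → no gain ✓; to d=18.8 gives 62.3 − 4.1×18.8 = -14.78 → no gain ✓.
4 of the 6 constraints hold; not an equilibrium.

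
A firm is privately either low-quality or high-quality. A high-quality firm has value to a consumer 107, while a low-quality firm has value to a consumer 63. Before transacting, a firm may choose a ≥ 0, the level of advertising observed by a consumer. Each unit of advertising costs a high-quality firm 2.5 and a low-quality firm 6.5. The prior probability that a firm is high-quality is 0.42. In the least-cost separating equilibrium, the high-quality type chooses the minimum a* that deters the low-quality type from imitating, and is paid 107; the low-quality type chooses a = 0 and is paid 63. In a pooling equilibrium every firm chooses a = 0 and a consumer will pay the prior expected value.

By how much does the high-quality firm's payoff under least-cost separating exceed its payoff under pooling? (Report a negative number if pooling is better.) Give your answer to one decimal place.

8.6

Least-cost separating signal: a* solves 63 = 107 − 6.5·a*, so a* = (107 − 63)/6.5 ≈ 6.7692.
High-quality type's separating payoff: 107 − 2.5 × a* = 107 − 2.5 × (107 − 63)/6.5 = 107 − 110/6.5 ≈ 90.077.
Pooling payoff: 0.42 × 107 + 0.58 × 63 = 81.48.
Difference: 90.077 − 81.48 = 8.597, i.e. 8.6 to one decimal place.
The high-quality type prefers to separate.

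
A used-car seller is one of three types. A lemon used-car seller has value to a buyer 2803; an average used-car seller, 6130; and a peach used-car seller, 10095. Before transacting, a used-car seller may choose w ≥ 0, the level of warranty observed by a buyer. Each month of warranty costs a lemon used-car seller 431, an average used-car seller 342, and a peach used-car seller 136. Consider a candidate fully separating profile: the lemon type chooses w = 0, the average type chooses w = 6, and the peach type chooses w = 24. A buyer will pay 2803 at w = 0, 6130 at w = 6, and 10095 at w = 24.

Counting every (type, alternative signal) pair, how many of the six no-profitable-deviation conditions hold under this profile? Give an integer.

5

Lemon (own payoff 2803): to w=6 gives 6130 − 431×6 = 3544 → profitable ✗; to w=24 gives 10095 − 431×24 = -249 → no gain ✓.
Peach (own payoff 10095 − 136×24 = 6831): to w=0 gives 2803 → no gain ✓; to w=6 gives 6130 − 136×6 = 5314 → no gain ✓.
Average (own payoff 6130 − 342×6 = 4078): to w=0 gives 2803 → no gain ✓; to w=24 gives 10095 − 342×24 = 1887 → no gain ✓.
5 of the 6 constraints hold; not an equilibrium.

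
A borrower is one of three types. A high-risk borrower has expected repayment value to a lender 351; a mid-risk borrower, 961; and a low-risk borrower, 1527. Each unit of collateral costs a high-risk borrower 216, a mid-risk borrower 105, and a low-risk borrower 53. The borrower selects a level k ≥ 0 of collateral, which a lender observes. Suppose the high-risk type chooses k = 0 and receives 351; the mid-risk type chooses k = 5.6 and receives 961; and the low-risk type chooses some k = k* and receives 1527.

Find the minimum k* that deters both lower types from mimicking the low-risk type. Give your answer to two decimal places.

Mid-risk type (on-path payoff 961 − 105×5.6 = 373) won't mimic when 373 ≥ 1527 − 105·k*, i.e. k* ≥ 10.99.
High-risk type (on-path payoff 351) won't mimic when 351 ≥ 1527 − 216·k*, i.e. k* ≥ 5.44.
Both must hold, so k* = max(5.44, 10.99) = 10.99. The mid-risk type's constraint binds.

10.99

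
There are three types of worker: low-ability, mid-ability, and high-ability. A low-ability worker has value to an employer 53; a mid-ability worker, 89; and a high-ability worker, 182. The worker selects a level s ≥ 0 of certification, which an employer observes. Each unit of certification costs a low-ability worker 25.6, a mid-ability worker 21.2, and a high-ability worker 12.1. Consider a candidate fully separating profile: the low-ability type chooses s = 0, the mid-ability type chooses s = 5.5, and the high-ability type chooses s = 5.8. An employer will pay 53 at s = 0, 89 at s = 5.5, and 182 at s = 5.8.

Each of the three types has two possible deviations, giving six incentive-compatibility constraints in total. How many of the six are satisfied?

4

High-ability (own payoff 182 − 12.1×5.8 = 111.82): to s=0 gives 53 → no gain ✓; to s=5.5 gives 89 − 12.1×5.5 = 22.45 → no gain ✓.
Mid-ability (own payoff 89 − 21.2×5.5 = -27.6): to s=0 gives 53 → profitable ✗; to s=5.8 gives 182 − 21.2×5.8 = 59.04 → profitable ✗.
Low-ability (own payoff 53): to s=5.5 gives 89 − 25.6×5.5 = -51.8 → no gain ✓; to s=5.8 gives 182 − 25.6×5.8 = 33.52 → no gain ✓.
4 of the 6 constraints hold; not an equilibrium.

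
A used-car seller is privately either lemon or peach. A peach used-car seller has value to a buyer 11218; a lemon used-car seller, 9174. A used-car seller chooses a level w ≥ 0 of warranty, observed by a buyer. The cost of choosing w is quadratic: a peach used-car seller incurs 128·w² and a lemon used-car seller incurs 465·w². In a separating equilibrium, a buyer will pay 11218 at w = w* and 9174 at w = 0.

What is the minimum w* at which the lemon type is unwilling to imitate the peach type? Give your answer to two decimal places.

2.10

The lemon type at w = 0 receives 9174; imitating at w* yields 11218 − 465·w*².
Indifference: 9174 = 11218 − 465·w*², so w*² = (11218 − 9174) / 465 ≈ 4.3957.
w* = √4.3957 ≈ 2.10.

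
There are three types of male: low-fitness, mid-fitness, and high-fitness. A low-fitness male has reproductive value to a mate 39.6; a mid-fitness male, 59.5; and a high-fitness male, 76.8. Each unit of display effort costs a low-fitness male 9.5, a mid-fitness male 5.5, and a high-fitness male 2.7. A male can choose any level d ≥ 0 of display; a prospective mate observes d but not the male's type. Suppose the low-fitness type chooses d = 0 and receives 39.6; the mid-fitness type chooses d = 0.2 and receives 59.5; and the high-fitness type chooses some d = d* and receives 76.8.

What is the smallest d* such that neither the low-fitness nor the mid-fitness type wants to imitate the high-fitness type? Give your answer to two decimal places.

3.92

Low-fitness type (on-path payoff 39.6) won't mimic when 39.6 ≥ 76.8 − 9.5·d*, i.e. d* ≥ 3.92.
Mid-fitness type (on-path payoff 59.5 − 5.5×0.2 = 58.4) won't mimic when 58.4 ≥ 76.8 − 5.5·d*, i.e. d* ≥ 3.35.
Both must hold, so d* = max(3.92, 3.35) = 3.92. The low-fitness type's constraint binds.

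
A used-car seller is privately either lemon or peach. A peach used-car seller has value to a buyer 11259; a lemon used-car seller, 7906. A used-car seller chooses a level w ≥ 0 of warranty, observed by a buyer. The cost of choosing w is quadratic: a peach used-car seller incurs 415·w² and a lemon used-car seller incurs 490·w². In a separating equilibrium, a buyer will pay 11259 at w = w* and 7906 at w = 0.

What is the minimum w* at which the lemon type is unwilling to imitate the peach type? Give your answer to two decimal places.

2.62

The lemon type at w = 0 receives 7906; imitating at w* yields 11259 − 490·w*².
Indifference: 7906 = 11259 − 490·w*², so w*² = (11259 − 7906) / 490 ≈ 6.8429.
w* = √6.8429 ≈ 2.62.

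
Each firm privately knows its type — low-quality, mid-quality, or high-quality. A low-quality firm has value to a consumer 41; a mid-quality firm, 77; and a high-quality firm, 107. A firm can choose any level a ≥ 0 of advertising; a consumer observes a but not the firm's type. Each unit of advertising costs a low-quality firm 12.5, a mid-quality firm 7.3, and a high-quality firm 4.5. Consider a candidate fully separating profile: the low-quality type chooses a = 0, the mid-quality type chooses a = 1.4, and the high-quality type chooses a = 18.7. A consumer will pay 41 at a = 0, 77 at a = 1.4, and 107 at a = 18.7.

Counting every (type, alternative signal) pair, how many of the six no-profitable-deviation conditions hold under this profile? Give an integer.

High-quality (own payoff 107 − 4.5×18.7 = 22.85): to a=0 gives 41 → profitable ✗; to a=1.4 gives 77 − 4.5×1.4 = 70.7 → profitable ✗.
Low-quality (own payoff 41): to a=1.4 gives 77 − 12.5×1.4 = 59.5 → profitable ✗; to a=18.7 gives 107 − 12.5×18.7 = -126.75 → no gain ✓.
Mid-quality (own payoff 77 − 7.3×1.4 = 66.78): to a=0 gives 41 → no gain ✓; to a=18.7 gives 107 − 7.3×18.7 = -29.51 → no gain ✓.
3 of the 6 constraints hold; not an equilibrium.

3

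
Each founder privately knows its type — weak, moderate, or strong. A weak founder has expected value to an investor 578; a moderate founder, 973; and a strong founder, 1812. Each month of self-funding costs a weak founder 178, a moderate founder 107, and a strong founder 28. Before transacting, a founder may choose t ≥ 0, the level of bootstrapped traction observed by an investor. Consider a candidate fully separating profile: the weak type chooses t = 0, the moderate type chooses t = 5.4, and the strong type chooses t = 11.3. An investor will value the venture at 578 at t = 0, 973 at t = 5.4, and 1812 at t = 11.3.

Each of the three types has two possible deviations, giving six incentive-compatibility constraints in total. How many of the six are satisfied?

Weak (own payoff 578): to t=5.4 gives 973 − 178×5.4 = 11.8 → no gain ✓; to t=11.3 gives 1812 − 178×11.3 = -199.4 → no gain ✓.
Strong (own payoff 1812 − 28×11.3 = 1495.6): to t=0 gives 578 → no gain ✓; to t=5.4 gives 973 − 28×5.4 = 821.8 → no gain ✓.
Moderate (own payoff 973 − 107×5.4 = 395.2): to t=0 gives 578 → profitable ✗; to t=11.3 gives 1812 − 107×11.3 = 602.9 → profitable ✗.
4 of the 6 constraints hold; not an equilibrium.

4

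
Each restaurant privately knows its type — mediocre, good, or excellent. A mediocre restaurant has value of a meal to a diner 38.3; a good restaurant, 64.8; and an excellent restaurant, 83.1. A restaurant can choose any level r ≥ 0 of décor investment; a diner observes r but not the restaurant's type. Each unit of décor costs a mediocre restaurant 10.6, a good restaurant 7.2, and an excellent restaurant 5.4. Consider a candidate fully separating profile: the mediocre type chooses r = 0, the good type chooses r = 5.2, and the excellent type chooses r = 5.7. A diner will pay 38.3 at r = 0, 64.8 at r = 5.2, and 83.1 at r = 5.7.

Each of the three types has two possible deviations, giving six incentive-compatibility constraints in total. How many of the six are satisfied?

4

Excellent (own payoff 83.1 − 5.4×5.7 = 52.32): to r=0 gives 38.3 → no gain ✓; to r=5.2 gives 64.8 − 5.4×5.2 = 36.72 → no gain ✓.
Mediocre (own payoff 38.3): to r=5.2 gives 64.8 − 10.6×5.2 = 9.68 → no gain ✓; to r=5.7 gives 83.1 − 10.6×5.7 = 22.68 → no gain ✓.
Good (own payoff 64.8 − 7.2×5.2 = 27.36): to r=0 gives 38.3 → profitable ✗; to r=5.7 gives 83.1 − 7.2×5.7 = 42.06 → profitable ✗.
4 of the 6 constraints hold; not an equilibrium.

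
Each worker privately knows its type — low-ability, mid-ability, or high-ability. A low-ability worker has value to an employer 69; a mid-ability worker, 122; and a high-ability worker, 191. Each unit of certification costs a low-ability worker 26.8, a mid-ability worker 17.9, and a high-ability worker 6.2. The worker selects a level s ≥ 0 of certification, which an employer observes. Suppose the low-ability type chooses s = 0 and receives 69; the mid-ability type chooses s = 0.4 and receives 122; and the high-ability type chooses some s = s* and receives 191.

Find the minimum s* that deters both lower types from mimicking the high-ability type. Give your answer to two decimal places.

Mid-ability type (on-path payoff 122 − 17.9×0.4 = 114.84) won't mimic when 114.84 ≥ 191 − 17.9·s*, i.e. s* ≥ 4.25.
Low-ability type (on-path payoff 69) won't mimic when 69 ≥ 191 − 26.8·s*, i.e. s* ≥ 4.55.
Both must hold, so s* = max(4.55, 4.25) = 4.55. The low-ability type's constraint binds.

4.55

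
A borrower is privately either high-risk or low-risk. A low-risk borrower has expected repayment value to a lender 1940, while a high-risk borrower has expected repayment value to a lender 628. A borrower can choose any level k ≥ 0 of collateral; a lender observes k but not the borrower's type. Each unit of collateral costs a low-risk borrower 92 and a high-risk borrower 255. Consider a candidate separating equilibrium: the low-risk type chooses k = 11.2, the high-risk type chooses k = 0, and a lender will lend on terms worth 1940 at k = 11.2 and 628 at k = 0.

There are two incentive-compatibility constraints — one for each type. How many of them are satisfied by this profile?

2

High-risk type: stay at 0 → 628; mimic → 1940 − 255 × 11.2 = -916. IC holds (628 ≥ -916).
Low-risk type: signal → 1940 − 92 × 11.2 = 909.6; deviate to 0 → 628. IC holds (909.6 ≥ 628).
2 of 2 constraints hold, so this is a separating equilibrium.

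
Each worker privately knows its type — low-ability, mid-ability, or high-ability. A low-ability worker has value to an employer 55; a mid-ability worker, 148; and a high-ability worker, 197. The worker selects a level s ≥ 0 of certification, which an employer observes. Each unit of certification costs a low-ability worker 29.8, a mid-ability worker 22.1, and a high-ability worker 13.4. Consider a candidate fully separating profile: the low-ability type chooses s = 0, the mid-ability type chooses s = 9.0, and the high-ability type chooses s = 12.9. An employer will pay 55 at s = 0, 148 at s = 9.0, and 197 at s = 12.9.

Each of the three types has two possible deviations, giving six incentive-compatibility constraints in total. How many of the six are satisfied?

3

Mid-ability (own payoff 148 − 22.1×9.0 = -50.9): to s=0 gives 55 → profitable ✗; to s=12.9 gives 197 − 22.1×12.9 = -88.09 → no gain ✓.
Low-ability (own payoff 55): to s=9.0 gives 148 − 29.8×9.0 = -120.2 → no gain ✓; to s=12.9 gives 197 − 29.8×12.9 = -187.42 → no gain ✓.
High-ability (own payoff 197 − 13.4×12.9 = 24.14): to s=0 gives 55 → profitable ✗; to s=9.0 gives 148 − 13.4×9.0 = 27.4 → profitable ✗.
3 of the 6 constraints hold; not an equilibrium.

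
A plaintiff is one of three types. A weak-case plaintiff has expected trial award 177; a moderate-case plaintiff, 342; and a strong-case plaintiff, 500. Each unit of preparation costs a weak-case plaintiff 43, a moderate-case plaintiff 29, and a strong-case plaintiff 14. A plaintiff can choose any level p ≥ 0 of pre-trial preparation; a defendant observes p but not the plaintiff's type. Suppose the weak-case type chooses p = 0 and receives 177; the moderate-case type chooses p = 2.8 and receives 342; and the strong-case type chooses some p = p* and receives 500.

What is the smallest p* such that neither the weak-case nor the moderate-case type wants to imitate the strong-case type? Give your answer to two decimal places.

Weak-case type (on-path payoff 177) won't mimic when 177 ≥ 500 − 43·p*, i.e. p* ≥ 7.51.
Moderate-case type (on-path payoff 342 − 29×2.8 = 260.8) won't mimic when 260.8 ≥ 500 − 29·p*, i.e. p* ≥ 8.25.
Both must hold, so p* = max(7.51, 8.25) = 8.25. The moderate-case type's constraint binds.

8.25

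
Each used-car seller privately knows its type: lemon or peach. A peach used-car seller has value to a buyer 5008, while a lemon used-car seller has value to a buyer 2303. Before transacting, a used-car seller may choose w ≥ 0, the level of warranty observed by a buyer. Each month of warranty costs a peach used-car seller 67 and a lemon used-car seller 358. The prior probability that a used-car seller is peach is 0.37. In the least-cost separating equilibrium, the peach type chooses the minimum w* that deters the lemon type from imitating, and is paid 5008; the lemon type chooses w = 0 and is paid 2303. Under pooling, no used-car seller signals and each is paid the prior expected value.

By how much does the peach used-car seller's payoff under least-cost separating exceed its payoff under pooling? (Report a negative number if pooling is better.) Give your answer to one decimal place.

Least-cost separating signal: w* solves 2303 = 5008 − 358·w*, so w* = (5008 − 2303)/358 ≈ 7.5559.
Peach type's separating payoff: 5008 − 67 × w* = 5008 − 67 × (5008 − 2303)/358 = 5008 − 181235/358 ≈ 4501.757.
Pooling payoff: 0.37 × 5008 + 0.63 × 2303 = 3303.85.
Difference: 4501.757 − 3303.85 = 1197.907, i.e. 1197.9 to one decimal place.
The peach type prefers to separate.

1197.9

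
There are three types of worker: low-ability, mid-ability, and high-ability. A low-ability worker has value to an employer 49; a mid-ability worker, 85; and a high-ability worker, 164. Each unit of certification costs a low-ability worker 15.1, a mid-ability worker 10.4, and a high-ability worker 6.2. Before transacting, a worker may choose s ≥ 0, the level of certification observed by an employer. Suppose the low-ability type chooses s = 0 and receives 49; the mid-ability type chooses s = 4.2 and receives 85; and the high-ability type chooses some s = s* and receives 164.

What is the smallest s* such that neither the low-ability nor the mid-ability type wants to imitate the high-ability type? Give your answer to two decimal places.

Mid-ability type (on-path payoff 85 − 10.4×4.2 = 41.32) won't mimic when 41.32 ≥ 164 − 10.4·s*, i.e. s* ≥ 11.80.
Low-ability type (on-path payoff 49) won't mimic when 49 ≥ 164 − 15.1·s*, i.e. s* ≥ 7.62.
Both must hold, so s* = max(7.62, 11.80) = 11.80. The mid-ability type's constraint binds.

11.80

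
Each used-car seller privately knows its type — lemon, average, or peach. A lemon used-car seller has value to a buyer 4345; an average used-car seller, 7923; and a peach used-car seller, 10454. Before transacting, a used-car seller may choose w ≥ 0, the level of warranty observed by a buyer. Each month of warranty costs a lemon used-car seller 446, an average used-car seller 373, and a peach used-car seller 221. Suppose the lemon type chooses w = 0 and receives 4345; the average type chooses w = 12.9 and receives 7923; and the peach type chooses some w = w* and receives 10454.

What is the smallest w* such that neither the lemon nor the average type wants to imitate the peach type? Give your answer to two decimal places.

Average type (on-path payoff 7923 − 373×12.9 = 3111.3) won't mimic when 3111.3 ≥ 10454 − 373·w*, i.e. w* ≥ 19.69.
Lemon type (on-path payoff 4345) won't mimic when 4345 ≥ 10454 − 446·w*, i.e. w* ≥ 13.70.
Both must hold, so w* = max(13.70, 19.69) = 19.69. The average type's constraint binds.

19.69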